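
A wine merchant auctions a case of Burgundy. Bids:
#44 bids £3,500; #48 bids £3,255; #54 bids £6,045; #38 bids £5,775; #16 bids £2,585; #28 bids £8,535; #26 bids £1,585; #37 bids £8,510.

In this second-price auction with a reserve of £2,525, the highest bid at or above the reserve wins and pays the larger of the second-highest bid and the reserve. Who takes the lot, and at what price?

Second-price auction with a reserve of £2,525: the highest bid at or above the reserve wins and pays the larger of the second-highest bid and the reserve.
Sorting bids: 8,535 (#28) > 8,510 (#37) > 6,045 (#54) > 5,775 (#38) > 3,500 (#44) > 3,255 (#48) > …
Highest eligible bid: #28 at £8,535.
max(second-highest £8,510, reserve £2,525) = £8,510; the reserve does not bind.

#28 pays £8,510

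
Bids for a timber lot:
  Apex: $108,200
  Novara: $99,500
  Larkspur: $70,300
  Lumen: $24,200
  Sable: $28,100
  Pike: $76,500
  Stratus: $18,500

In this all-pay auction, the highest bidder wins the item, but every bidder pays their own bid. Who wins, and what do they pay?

Bids ranked: 108,200 (Apex) > 99,500 (Novara) > 76,500 (Pike) > 70,300 (Larkspur) > 28,100 (Sable) > 24,200 (Lumen) > …
Apex is highest and takes the item; every bidder forfeits their bid.

Apex pays $108,200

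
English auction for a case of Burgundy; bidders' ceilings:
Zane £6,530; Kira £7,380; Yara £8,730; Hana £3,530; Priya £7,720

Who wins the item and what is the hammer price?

Yara wins at £7,720

Limits ranked: 8,730 (Yara) > 7,720 (Priya) > 7,380 (Kira) > 6,530 (Zane) > 3,530 (Hana)
Bidding ends when Priya exits at £7,720; Yara takes it.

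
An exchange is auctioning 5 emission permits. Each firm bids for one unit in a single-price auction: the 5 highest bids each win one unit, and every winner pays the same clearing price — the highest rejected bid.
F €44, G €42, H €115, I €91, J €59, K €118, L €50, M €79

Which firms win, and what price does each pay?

Ordering the bids: 118 (K), 115 (H), 91 (I), 79 (M), 59 (J), 50 (L), 44 (F), …
Winners (5 units): K, H, I, M, J.
Highest unsuccessful bid: €50 → clearing price.

K, H, I, M, J; each pays €50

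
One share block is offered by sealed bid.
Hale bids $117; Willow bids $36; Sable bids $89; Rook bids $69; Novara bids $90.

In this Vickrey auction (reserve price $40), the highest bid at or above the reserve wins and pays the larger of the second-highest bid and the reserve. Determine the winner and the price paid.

Sorting bids: 117 (Hale) > 90 (Novara) > 89 (Sable) > 69 (Rook) > 36 (Willow)
Hale has the top bid at or above the reserve ($117).
Second-highest bid $90 exceeds the reserve $40 → payment $90.

Hale pays $90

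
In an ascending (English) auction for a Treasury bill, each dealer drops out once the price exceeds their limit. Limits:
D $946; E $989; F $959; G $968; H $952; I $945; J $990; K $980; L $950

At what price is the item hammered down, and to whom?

Sorting limits: 990 (J) > 989 (E) > 980 (K) > 968 (G) > 959 (F) > 952 (H) > …
Once the price passes $989, only J is left; the hammer falls at E's limit of $989.

J wins at $989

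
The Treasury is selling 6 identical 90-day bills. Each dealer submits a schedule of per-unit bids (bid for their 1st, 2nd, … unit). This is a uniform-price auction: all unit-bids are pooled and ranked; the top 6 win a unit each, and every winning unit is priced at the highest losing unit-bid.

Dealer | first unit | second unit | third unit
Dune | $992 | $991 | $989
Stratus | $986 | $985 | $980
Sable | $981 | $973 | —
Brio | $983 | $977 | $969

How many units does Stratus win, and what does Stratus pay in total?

Stratus: 2 units, pays $1,962

Pooled unit-bids ranked (top 6): 992 (Dune-1), 991 (Dune-2), 989 (Dune-3), 986 (Stratus-1), 985 (Stratus-2), 983 (Brio-1)
Highest rejected unit-bid = $981.
Stratus wins 2 unit(s) at $981 each.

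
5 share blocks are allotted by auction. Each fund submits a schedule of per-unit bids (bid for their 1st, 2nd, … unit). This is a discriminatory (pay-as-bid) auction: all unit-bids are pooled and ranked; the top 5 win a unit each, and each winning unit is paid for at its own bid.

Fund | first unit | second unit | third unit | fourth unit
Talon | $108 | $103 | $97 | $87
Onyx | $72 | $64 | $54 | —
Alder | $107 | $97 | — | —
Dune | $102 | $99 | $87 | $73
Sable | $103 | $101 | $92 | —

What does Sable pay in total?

Sable pays $103

Pooled unit-bids ranked (top 5): 108 (Talon-1), 107 (Alder-1), 103 (Talon-2), 103 (Sable-1), 102 (Dune-1)
Next rejected bid: $101 (not a price — pay-as-bid).
Sable's winning unit-bids: 103 = $103.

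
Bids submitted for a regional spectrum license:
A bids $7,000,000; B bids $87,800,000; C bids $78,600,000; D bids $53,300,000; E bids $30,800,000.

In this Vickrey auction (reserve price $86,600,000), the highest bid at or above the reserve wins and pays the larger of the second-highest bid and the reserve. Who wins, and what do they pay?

B pays $86,600,000

Bids ranked: 87,800,000 (B) > 78,600,000 (C) > 53,300,000 (D) > 30,800,000 (E) > 7,000,000 (A)
B has the top bid at or above the reserve ($87,800,000).
max(second-highest $78,600,000, reserve $86,600,000) = $86,600,000.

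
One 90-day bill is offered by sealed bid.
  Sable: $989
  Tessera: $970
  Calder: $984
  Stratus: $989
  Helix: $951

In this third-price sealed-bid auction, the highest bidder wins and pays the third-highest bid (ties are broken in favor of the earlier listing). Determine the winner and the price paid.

Sorting bids: 989 (Sable) > 989 (Stratus) > 984 (Calder) > 970 (Tessera) > 951 (Helix)
Tie at $989 → Sable wins by tie-break.
Sable wins; payment is bid #3 in the ranking = $984.

Sable pays $984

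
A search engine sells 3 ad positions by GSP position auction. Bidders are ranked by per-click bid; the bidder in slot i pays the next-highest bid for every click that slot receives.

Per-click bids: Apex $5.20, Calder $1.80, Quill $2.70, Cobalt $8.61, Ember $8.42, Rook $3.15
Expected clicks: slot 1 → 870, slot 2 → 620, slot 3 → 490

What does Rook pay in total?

Per-click bids in order: $8.61 (Cobalt) > $8.42 (Ember) > $5.20 (Apex) > $3.15 (Rook) > …
Rook ranks below slot 3 → no slot, pays nothing.

Rook pays $0.00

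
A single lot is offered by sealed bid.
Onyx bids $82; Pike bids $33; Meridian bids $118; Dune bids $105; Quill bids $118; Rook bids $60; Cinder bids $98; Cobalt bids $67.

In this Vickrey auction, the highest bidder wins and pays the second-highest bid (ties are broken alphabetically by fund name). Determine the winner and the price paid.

Sorting bids: 118 (Meridian) > 118 (Quill) > 105 (Dune) > 98 (Cinder) > 82 (Onyx) > 67 (Cobalt) > …
Meridian and Quill tie at $118; tie-break gives it to Meridian.
Meridian is highest; pays the second-highest bid, $118.

Meridian pays $118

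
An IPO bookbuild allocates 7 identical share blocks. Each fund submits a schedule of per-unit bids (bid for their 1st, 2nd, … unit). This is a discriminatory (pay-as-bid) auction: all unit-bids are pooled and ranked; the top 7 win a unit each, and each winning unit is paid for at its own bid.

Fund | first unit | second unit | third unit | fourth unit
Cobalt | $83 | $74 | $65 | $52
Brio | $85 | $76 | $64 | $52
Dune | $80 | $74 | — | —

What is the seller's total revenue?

Pooled unit-bids ranked (top 7): 85 (Brio-1), 83 (Cobalt-1), 80 (Dune-1), 76 (Brio-2), 74 (Cobalt-2), 74 (Dune-2), 65 (Cobalt-3)
Next rejected bid: $64 (not a price — pay-as-bid).
Each winning unit pays its own bid.
Revenue = 85 + 83 + 80 + 76 + 74 + 74 + 65 = $537.

Total revenue: $537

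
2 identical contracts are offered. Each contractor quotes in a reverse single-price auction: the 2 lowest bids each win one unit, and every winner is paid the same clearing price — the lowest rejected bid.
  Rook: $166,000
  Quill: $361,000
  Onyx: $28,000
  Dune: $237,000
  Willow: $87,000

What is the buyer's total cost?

Ordering the bids: 28,000 (Onyx), 87,000 (Willow), 166,000 (Rook), 237,000 (Dune), …
The 2 lowest are Onyx, Willow.
Lowest unsuccessful bid: $166,000 → clearing price.
Total cost = 2 × $166,000 = $332,000.

Total cost: $332,000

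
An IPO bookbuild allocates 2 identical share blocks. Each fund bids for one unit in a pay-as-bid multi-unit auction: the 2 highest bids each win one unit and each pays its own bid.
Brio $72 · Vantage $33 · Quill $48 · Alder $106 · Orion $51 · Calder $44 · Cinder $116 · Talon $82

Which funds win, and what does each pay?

Cinder $116, Alder $106

Bids ranked high→low: 116 (Cinder), 106 (Alder), 82 (Talon), 72 (Brio), …
The 2 highest are Cinder, Alder.
Each winner pays its own bid: Cinder $116, Alder $106.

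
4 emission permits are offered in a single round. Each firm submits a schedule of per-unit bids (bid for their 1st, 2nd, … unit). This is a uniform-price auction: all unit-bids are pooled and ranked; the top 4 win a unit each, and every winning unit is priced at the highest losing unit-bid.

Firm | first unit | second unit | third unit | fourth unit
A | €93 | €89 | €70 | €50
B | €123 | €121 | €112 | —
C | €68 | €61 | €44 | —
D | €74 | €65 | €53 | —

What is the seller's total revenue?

Total revenue: €356

Pooled unit-bids ranked (top 4): 123 (B-1), 121 (B-2), 112 (B-3), 93 (A-1)
Highest rejected unit-bid = €89.
Allocation: A 1, B 3. Every unit priced at €89.
Revenue = 4 × 89 = €356.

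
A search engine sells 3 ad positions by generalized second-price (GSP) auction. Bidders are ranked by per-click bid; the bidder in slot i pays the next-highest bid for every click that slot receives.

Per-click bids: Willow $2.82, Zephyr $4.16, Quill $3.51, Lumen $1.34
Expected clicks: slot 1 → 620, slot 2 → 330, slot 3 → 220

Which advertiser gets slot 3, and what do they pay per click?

Sorting advertisers: $4.16 (Zephyr) > $3.51 (Quill) > $2.82 (Willow) > $1.34 (Lumen)
Slot 3 goes to the third-ranked bidder, Willow, who pays the next bid down: $1.34/click.

Willow; $1.34 per click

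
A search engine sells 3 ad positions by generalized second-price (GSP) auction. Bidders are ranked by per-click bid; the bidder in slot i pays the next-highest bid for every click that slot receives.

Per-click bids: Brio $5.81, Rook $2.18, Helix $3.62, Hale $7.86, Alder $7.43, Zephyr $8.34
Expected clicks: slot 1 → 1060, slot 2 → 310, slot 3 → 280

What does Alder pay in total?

Alder pays $1626.80

Sorting advertisers: $8.34 (Zephyr) > $7.86 (Hale) > $7.43 (Alder) > $5.81 (Brio) > …
Alder holds slot 3 → pays next bid $5.81 × 280 clicks = $1626.80.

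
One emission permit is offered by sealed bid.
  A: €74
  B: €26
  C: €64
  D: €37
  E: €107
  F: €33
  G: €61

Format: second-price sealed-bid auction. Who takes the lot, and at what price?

Second-price sealed-bid auction: the highest bidder wins and pays the second-highest bid.
Bids ranked: 107 (E) > 74 (A) > 64 (C) > 61 (G) > 37 (D) > 33 (F) > …
E wins with the highest bid; price is set by the runner-up at €74.

E pays €74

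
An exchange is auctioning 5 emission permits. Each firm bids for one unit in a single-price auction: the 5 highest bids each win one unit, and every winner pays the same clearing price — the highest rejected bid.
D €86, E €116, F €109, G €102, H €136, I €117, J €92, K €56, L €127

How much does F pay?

F pays €102

Bids ranked high→low: 136 (H), 127 (L), 117 (I), 116 (E), 109 (F), 102 (G), 92 (J), …
The 5 highest are H, L, I, E, F.
Highest unsuccessful bid: €102 → clearing price.
F wins → pays €102.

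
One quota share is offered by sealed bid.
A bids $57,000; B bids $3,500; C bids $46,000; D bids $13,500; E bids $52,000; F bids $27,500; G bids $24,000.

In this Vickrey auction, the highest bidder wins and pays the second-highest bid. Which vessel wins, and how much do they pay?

A pays $52,000

Sorting bids: 57,000 (A) > 52,000 (E) > 46,000 (C) > 27,500 (F) > 24,000 (G) > 13,500 (D) > …
A is highest; pays the second-highest bid, $52,000.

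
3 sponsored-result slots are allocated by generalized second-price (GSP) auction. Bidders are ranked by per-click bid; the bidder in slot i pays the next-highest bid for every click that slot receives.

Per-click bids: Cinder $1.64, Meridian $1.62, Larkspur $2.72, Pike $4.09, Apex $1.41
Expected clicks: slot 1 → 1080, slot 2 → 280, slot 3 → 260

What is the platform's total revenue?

Total revenue: $3818.00

Ranked by bid: $4.09 (Pike) > $2.72 (Larkspur) > $1.64 (Cinder) > $1.62 (Meridian) > …
Slot 1: Pike pays $2.72 × 1080 = $2937.60
Slot 2: Larkspur pays $1.64 × 280 = $459.20
Slot 3: Cinder pays $1.62 × 260 = $421.20
Total = $3818.00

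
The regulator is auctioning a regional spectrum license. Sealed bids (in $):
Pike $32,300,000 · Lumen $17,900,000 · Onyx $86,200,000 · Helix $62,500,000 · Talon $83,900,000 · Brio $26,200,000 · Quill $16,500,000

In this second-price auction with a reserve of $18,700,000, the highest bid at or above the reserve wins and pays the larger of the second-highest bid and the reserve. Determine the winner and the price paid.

Bids in order: 86,200,000 (Onyx) > 83,900,000 (Talon) > 62,500,000 (Helix) > 32,300,000 (Pike) > 26,200,000 (Brio) > 17,900,000 (Lumen) > …
Onyx has the top bid at or above the reserve ($86,200,000).
Second-highest bid $83,900,000 exceeds the reserve $18,700,000 → payment $83,900,000.

Onyx pays $83,900,000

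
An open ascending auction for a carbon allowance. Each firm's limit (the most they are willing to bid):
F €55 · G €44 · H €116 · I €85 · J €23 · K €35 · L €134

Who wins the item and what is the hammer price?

Limits in order: 134 (L) > 116 (H) > 85 (I) > 55 (F) > 44 (G) > 35 (K) > …
H is the last rival to drop out, at €116; L remains and wins at that price.

L wins at €116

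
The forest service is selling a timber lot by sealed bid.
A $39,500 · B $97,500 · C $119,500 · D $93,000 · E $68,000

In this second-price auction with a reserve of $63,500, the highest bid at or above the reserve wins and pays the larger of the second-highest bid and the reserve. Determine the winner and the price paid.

C pays $97,500

Rule: the highest bid at or above the reserve wins and pays the larger of the second-highest bid and the reserve.
Bids in order: 119,500 (C) > 97,500 (B) > 93,000 (D) > 68,000 (E) > 39,500 (A)
C has the top bid at or above the reserve ($119,500).
max(second-highest $97,500, reserve $63,500) = $97,500; the reserve does not bind.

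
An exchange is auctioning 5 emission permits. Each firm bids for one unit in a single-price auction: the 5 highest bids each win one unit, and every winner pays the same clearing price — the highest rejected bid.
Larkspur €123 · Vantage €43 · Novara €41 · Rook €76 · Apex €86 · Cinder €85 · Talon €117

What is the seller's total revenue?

Bids ranked high→low: 123 (Larkspur), 117 (Talon), 86 (Apex), 85 (Cinder), 76 (Rook), 43 (Vantage), 41 (Novara)
The 5 highest are Larkspur, Talon, Apex, Cinder, Rook.
Highest unsuccessful bid: €43 → clearing price.
Total revenue = 5 × €43 = €215.

Total revenue: €215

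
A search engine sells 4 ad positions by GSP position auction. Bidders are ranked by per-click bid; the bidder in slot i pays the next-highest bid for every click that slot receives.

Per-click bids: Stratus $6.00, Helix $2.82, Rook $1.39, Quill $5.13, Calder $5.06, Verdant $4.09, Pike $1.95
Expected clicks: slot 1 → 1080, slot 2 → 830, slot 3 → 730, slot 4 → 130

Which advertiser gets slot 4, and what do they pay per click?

Verdant; $2.82 per click

Per-click bids in order: $6.00 (Stratus) > $5.13 (Quill) > $5.06 (Calder) > $4.09 (Verdant) > $2.82 (Helix) > …
Slot 4 goes to the fourth-ranked bidder, Verdant, who pays the next bid down: $2.82/click.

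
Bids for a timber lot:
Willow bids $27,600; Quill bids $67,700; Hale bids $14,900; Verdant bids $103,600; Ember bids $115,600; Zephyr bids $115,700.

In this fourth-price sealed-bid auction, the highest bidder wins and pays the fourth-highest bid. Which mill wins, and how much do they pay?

Zephyr pays $67,700

Sorting bids: 115,700 (Zephyr) > 115,600 (Ember) > 103,600 (Verdant) > 67,700 (Quill) > 27,600 (Willow) > 14,900 (Hale)
Zephyr is highest; pays the fourth-highest bid, $67,700.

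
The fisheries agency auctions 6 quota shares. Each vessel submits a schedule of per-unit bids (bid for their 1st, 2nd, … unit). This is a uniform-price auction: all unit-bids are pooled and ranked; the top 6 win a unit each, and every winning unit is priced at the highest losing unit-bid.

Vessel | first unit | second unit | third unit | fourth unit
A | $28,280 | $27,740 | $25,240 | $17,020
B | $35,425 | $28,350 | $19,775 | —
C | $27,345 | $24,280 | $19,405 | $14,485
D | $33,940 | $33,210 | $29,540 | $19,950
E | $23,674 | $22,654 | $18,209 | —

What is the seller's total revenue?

Total revenue: $166,440

Merging the schedules and taking the best 6: 35,425 (B-1), 33,940 (D-1), 33,210 (D-2), 29,540 (D-3), 28,350 (B-2), 28,280 (A-1)
Highest rejected unit-bid = $27,740.
Allocation: A 1, B 2, D 3. Every unit priced at $27,740.
Revenue = 6 × 27,740 = $166,440.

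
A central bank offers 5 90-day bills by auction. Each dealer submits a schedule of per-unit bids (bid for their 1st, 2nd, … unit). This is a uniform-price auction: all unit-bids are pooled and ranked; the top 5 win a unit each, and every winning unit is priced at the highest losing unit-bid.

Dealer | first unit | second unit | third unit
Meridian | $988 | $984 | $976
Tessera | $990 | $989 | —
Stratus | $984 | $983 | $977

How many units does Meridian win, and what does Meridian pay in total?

Meridian: 2 units, pays $1,966

Merging the schedules and taking the best 5: 990 (Tessera-1), 989 (Tessera-2), 988 (Meridian-1), 984 (Meridian-2), 984 (Stratus-1)
First bid not allocated: $983.
Meridian wins 2 unit(s) at $983 each.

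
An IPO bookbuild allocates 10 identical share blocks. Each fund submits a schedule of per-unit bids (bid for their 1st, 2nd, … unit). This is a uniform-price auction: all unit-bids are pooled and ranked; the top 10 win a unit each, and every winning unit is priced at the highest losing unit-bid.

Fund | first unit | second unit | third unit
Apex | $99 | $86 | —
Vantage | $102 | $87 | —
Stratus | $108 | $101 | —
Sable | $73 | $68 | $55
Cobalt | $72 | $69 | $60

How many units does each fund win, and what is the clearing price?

Apex 2, Cobalt 2, Sable 2, Stratus 2, Vantage 2; clearing price $60

All unit-bids, highest first — top 10: 108 (Stratus-1), 102 (Vantage-1), 101 (Stratus-2), 99 (Apex-1), 87 (Vantage-2), 86 (Apex-2), 73 (Sable-1), 72 (Cobalt-1), 69 (Cobalt-2), 68 (Sable-2)
Highest rejected unit-bid = $60.
Allocation: Apex 2, Cobalt 2, Sable 2, Stratus 2, Vantage 2.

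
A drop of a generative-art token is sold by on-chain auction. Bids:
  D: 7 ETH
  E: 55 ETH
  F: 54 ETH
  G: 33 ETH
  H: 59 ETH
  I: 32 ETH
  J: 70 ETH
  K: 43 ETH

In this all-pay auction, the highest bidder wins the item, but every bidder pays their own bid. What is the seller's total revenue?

Total revenue: 353 ETH

Rule: the highest bidder wins the item, but every bidder pays their own bid.
Bids in order: 70 (J) > 59 (H) > 55 (E) > 54 (F) > 43 (K) > 33 (G) > …
J wins with the top bid; all bids are sunk regardless.
Every bidder forfeits their bid regardless of winning.
Revenue = 7 + 55 + 54 + 33 + 59 + 32 + 70 + 43 = 353 ETH.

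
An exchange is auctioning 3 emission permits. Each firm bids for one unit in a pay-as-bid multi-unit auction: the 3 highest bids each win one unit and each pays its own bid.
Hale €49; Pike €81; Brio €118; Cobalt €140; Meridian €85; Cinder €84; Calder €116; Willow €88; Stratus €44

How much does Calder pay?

Bids ranked high→low: 140 (Cobalt), 118 (Brio), 116 (Calder), 88 (Willow), 85 (Meridian), …
The 3 highest are Cobalt, Brio, Calder.
Calder wins → own bid €116.

Calder pays €116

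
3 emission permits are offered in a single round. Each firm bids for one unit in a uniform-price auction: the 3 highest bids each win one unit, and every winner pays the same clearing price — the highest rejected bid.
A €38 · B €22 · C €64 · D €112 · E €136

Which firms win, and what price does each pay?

E, D, C; each pays €38

Bids ranked high→low: 136 (E), 112 (D), 64 (C), 38 (A), 22 (B)
Winners (3 units): E, D, C.
First losing bid is A's €38, which sets the uniform price.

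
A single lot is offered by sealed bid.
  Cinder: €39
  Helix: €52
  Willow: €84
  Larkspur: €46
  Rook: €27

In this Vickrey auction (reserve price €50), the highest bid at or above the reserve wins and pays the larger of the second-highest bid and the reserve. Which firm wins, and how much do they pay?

Bids in order: 84 (Willow) > 52 (Helix) > 46 (Larkspur) > 39 (Cinder) > 27 (Rook)
Willow has the top bid at or above the reserve (€84).
Second-highest bid €52 exceeds the reserve €50 → payment €52.

Willow pays €52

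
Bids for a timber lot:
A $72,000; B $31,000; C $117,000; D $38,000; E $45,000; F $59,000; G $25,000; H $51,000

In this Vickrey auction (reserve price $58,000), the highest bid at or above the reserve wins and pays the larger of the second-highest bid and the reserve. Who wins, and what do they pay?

Vickrey auction (reserve price $58,000): the highest bid at or above the reserve wins and pays the larger of the second-highest bid and the reserve.
Sorting bids: 117,000 (C) > 72,000 (A) > 59,000 (F) > 51,000 (H) > 45,000 (E) > 38,000 (D) > …
Highest eligible bid: C at $117,000.
Second-highest bid $72,000 exceeds the reserve $58,000 → payment $72,000.

C pays $72,000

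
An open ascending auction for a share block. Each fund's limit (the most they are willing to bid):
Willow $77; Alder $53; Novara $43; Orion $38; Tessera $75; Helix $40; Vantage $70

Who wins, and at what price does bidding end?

Willow wins at $75

Limits ranked: 77 (Willow) > 75 (Tessera) > 70 (Vantage) > 53 (Alder) > 43 (Novara) > 40 (Helix) > …
Once the price passes $75, only Willow is left; the hammer falls at Tessera's limit of $75.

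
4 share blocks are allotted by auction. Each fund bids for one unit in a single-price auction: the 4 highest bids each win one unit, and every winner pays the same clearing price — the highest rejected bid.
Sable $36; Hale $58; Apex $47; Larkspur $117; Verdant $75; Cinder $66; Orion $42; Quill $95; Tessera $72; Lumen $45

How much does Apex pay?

Apex pays $0

Bids ranked high→low: 117 (Larkspur), 95 (Quill), 75 (Verdant), 72 (Tessera), 66 (Cinder), 58 (Hale), …
Winners (4 units): Larkspur, Quill, Verdant, Tessera.
Highest unsuccessful bid: $66 → clearing price.
Apex does not win → pays $0.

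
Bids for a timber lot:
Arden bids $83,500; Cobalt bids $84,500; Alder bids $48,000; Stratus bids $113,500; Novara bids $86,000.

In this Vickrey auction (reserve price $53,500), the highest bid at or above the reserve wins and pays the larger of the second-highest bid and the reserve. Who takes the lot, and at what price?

Sorting bids: 113,500 (Stratus) > 86,000 (Novara) > 84,500 (Cobalt) > 83,500 (Arden) > 48,000 (Alder)
Highest eligible bid: Stratus at $113,500.
max(second-highest $86,000, reserve $53,500) = $86,000; the reserve does not bind.

Stratus pays $86,000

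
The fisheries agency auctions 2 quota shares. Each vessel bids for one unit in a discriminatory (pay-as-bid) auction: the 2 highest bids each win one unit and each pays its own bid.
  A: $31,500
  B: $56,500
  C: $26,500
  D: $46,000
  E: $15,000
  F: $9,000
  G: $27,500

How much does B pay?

B pays $56,500

Ordering the bids: 56,500 (B), 46,000 (D), 31,500 (A), 27,500 (G), …
Top 2: B, D.
B wins → own bid $56,500.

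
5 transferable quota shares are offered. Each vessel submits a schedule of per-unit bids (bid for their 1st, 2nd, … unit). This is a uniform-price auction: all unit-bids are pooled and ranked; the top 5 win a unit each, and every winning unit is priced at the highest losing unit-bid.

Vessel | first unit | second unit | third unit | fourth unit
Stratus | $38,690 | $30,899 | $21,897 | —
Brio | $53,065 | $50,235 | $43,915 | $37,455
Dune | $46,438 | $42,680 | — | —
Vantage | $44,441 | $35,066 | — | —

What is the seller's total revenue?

All unit-bids, highest first — top 5: 53,065 (Brio-1), 50,235 (Brio-2), 46,438 (Dune-1), 44,441 (Vantage-1), 43,915 (Brio-3)
First bid not allocated: $42,680.
Allocation: Brio 3, Dune 1, Vantage 1. Every unit priced at $42,680.
Revenue = 5 × 42,680 = $213,400.

Total revenue: $213,400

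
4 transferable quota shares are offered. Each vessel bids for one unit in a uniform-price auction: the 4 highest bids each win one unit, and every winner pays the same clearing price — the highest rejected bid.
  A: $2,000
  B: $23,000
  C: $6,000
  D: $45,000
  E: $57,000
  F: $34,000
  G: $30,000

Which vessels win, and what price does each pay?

Sorting: 57,000 (E), 45,000 (D), 34,000 (F), 30,000 (G), 23,000 (B), 6,000 (C), …
Top 4: E, D, F, G.
Highest unsuccessful bid: $23,000 → clearing price.

E, D, F, G; each pays $23,000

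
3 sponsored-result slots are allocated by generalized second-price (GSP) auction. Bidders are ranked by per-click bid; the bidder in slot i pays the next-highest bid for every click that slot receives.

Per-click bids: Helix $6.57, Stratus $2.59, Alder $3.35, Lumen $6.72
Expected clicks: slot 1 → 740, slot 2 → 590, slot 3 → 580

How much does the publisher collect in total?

Ranked by bid: $6.72 (Lumen) > $6.57 (Helix) > $3.35 (Alder) > $2.59 (Stratus)
Slot 1: Lumen pays $6.57 × 740 = $4861.80
Slot 2: Helix pays $3.35 × 590 = $1976.50
Slot 3: Alder pays $2.59 × 580 = $1502.20
Total = $8340.50

Total revenue: $8340.50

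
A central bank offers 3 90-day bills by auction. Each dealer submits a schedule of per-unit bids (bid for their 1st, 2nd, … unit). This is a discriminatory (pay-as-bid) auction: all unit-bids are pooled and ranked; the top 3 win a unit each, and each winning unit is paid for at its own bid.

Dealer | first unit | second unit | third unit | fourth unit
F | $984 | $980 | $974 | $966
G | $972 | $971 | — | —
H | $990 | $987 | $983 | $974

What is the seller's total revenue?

Merging the schedules and taking the best 3: 990 (H-1), 987 (H-2), 984 (F-1)
Next rejected bid: $983 (not a price — pay-as-bid).
Each winning unit pays its own bid.
Revenue = 990 + 987 + 984 = $2,961.

Total revenue: $2,961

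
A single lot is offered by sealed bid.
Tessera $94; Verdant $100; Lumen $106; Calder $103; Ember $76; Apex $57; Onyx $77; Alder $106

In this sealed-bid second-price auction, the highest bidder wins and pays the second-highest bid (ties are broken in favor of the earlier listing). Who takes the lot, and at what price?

Lumen pays $106

Bids in order: 106 (Lumen) > 106 (Alder) > 103 (Calder) > 100 (Verdant) > 94 (Tessera) > 77 (Onyx) > …
Tie at $106 → Lumen wins by tie-break.
Lumen is highest; pays the second-highest bid, $106.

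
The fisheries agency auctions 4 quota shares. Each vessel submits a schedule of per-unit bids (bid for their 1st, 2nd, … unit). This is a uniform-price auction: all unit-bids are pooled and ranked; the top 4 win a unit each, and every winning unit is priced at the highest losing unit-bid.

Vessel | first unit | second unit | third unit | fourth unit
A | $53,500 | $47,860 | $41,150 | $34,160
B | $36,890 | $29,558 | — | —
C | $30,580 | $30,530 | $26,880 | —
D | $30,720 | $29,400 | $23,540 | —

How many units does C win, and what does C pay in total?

C: 0 units, pays $0

All unit-bids, highest first — top 4: 53,500 (A-1), 47,860 (A-2), 41,150 (A-3), 36,890 (B-1)
Highest rejected unit-bid = $34,160.
C wins 0 unit(s) at $34,160 each.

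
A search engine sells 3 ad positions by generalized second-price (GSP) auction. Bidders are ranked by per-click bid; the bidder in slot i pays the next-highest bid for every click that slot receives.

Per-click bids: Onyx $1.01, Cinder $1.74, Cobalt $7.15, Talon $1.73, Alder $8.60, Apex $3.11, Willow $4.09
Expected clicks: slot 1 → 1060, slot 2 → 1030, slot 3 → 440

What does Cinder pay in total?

Cinder pays $0.00

Ranked by bid: $8.60 (Alder) > $7.15 (Cobalt) > $4.09 (Willow) > $3.11 (Apex) > …
Cinder ranks below slot 3 → no slot, pays nothing.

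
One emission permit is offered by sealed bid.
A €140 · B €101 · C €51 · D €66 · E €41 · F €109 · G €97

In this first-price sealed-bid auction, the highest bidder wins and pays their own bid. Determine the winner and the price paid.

Sorting bids: 140 (A) > 109 (F) > 101 (B) > 97 (G) > 66 (D) > 51 (C) > …
A has the highest bid and pays exactly that: €140.

A pays €140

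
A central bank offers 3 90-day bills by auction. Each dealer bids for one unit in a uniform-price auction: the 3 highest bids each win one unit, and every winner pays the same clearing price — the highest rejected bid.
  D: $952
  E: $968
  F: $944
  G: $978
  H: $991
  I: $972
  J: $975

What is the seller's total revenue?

Total revenue: $2,916

Ordering the bids: 991 (H), 978 (G), 975 (J), 972 (I), 968 (E), …
Top 3: H, G, J.
First losing bid is I's $972, which sets the uniform price.
Total revenue = 3 × $972 = $2,916.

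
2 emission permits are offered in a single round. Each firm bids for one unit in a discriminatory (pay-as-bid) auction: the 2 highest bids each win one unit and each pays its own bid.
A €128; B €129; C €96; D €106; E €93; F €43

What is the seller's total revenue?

Total revenue: €257

Ordering the bids: 129 (B), 128 (A), 106 (D), 96 (C), …
Top 2: B, A.
Total revenue = 129 + 128 = €257.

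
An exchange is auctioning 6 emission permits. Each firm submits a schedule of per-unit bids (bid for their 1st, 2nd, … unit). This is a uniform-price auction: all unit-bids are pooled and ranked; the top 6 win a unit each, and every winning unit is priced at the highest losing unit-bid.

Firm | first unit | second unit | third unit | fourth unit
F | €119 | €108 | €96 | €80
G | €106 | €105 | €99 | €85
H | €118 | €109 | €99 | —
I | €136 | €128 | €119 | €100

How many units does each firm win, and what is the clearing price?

F 1, H 2, I 3; clearing price €108

All unit-bids, highest first — top 6: 136 (I-1), 128 (I-2), 119 (F-1), 119 (I-3), 118 (H-1), 109 (H-2)
Highest rejected unit-bid = €108.
Allocation: F 1, H 2, I 3.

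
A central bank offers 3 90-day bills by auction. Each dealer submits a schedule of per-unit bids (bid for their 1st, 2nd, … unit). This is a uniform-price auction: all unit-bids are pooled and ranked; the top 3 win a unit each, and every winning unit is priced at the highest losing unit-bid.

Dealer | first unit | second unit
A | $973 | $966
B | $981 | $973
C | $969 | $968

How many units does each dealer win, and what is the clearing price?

A 1, B 2; clearing price $969

Pooled unit-bids ranked (top 3): 981 (B-1), 973 (A-1), 973 (B-2)
First bid not allocated: $969.
Allocation: A 1, B 2.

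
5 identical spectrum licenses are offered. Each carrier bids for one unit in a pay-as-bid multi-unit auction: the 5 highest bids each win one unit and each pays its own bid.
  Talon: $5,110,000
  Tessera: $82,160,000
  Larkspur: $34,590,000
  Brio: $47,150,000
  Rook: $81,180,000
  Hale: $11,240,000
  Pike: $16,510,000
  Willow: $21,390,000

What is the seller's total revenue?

Total revenue: $266,470,000

Sorting: 82,160,000 (Tessera), 81,180,000 (Rook), 47,150,000 (Brio), 34,590,000 (Larkspur), 21,390,000 (Willow), 16,510,000 (Pike), 11,240,000 (Hale), …
The 5 highest are Tessera, Rook, Brio, Larkspur, Willow.
Total revenue = 82,160,000 + 81,180,000 + 47,150,000 + 34,590,000 + 21,390,000 = $266,470,000.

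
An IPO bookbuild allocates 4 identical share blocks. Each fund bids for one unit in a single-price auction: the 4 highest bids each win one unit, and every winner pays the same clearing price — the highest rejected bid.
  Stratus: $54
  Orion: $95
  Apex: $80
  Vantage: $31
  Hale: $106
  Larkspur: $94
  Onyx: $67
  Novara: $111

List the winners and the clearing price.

Bids ranked high→low: 111 (Novara), 106 (Hale), 95 (Orion), 94 (Larkspur), 80 (Apex), 67 (Onyx), …
Top 4: Novara, Hale, Orion, Larkspur.
First losing bid is Apex's $80, which sets the uniform price.

Novara, Hale, Orion, Larkspur; each pays $80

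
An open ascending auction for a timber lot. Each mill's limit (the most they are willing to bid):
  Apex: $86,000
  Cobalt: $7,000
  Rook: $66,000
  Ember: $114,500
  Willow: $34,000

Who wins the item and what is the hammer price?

Rule: the price rises until one bidder remains; the winner pays the price at which the last rival dropped out.
Sorting limits: 114,500 (Ember) > 86,000 (Apex) > 66,000 (Rook) > 34,000 (Willow) > 7,000 (Cobalt)
Bidding ends when Apex exits at $86,000; Ember takes it.

Ember wins at $86,000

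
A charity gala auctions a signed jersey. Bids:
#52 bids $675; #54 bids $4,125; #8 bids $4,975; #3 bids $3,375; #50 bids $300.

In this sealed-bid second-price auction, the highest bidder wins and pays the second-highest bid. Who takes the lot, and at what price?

#8 pays $4,125

Sealed-bid second-price auction: the highest bidder wins and pays the second-highest bid.
Sorting bids: 4,975 (#8) > 4,125 (#54) > 3,375 (#3) > 675 (#52) > 300 (#50)
#8 is highest; pays the second-highest bid, $4,125.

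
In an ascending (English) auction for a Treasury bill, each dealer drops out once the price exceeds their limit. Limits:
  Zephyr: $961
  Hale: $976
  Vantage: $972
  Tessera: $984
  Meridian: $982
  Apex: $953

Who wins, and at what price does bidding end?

Tessera wins at $982

Limits in order: 984 (Tessera) > 982 (Meridian) > 976 (Hale) > 972 (Vantage) > 961 (Zephyr) > 953 (Apex)
Bidding ends when Meridian exits at $982; Tessera takes it.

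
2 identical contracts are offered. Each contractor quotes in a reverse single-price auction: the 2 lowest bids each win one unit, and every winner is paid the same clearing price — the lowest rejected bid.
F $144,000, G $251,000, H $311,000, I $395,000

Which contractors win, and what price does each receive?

F, G; each is paid $311,000

Ordering the bids: 144,000 (F), 251,000 (G), 311,000 (H), 395,000 (I)
Lowest 2: F, G.
Clearing price = lowest rejected bid = $311,000.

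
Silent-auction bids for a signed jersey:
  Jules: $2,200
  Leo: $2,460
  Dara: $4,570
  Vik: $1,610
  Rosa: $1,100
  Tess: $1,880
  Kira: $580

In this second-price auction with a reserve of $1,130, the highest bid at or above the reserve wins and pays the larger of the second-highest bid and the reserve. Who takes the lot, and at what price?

Sorting bids: 4,570 (Dara) > 2,460 (Leo) > 2,200 (Jules) > 1,880 (Tess) > 1,610 (Vik) > 1,100 (Rosa) > …
Dara has the top bid at or above the reserve ($4,570).
max(second-highest $2,460, reserve $1,130) = $2,460; the reserve does not bind.

Dara pays $2,460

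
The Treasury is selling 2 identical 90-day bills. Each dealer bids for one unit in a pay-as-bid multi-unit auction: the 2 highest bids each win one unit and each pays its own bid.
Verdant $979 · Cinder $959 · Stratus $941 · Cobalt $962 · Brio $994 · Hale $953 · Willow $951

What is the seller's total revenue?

Bids ranked high→low: 994 (Brio), 979 (Verdant), 962 (Cobalt), 959 (Cinder), …
Winners (2 units): Brio, Verdant.
Total revenue = 994 + 979 = $1,973.

Total revenue: $1,973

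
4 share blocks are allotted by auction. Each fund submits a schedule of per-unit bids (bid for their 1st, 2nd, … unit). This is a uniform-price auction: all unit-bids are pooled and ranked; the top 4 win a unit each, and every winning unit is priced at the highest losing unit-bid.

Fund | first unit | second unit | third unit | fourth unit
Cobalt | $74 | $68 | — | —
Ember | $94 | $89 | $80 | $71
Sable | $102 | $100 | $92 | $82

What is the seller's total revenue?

Total revenue: $356

Pooled unit-bids ranked (top 4): 102 (Sable-1), 100 (Sable-2), 94 (Ember-1), 92 (Sable-3)
Highest rejected unit-bid = $89.
Allocation: Ember 1, Sable 3. Every unit priced at $89.
Revenue = 4 × 89 = $356.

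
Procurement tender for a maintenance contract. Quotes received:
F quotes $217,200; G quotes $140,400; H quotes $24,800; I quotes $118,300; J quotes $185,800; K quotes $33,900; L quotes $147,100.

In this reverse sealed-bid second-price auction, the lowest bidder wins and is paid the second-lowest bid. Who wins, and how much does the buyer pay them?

Bids in order: 24,800 (H) < 33,900 (K) < 118,300 (I) < 140,400 (G) < 147,100 (L) < 185,800 (J) < …
Second-price: H is paid K's bid of $33,900.

H is paid $33,900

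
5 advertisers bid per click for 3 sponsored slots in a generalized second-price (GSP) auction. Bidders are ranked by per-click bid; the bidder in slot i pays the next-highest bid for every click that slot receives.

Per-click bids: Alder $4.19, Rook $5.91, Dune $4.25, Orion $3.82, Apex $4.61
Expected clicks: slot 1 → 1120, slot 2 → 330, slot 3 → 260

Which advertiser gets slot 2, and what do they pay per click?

Sorting advertisers: $5.91 (Rook) > $4.61 (Apex) > $4.25 (Dune) > $4.19 (Alder) > …
Slot 2 goes to the second-ranked bidder, Apex, who pays the next bid down: $4.25/click.

Apex; $4.25 per click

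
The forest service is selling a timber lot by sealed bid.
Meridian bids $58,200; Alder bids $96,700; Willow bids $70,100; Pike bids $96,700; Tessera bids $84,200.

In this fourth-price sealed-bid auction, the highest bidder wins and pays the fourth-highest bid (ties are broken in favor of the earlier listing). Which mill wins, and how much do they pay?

Sorting bids: 96,700 (Alder) > 96,700 (Pike) > 84,200 (Tessera) > 70,100 (Willow) > 58,200 (Meridian)
Tie at $96,700 → Alder wins by tie-break.
Alder is highest; pays the fourth-highest bid, $70,100.

Alder pays $70,100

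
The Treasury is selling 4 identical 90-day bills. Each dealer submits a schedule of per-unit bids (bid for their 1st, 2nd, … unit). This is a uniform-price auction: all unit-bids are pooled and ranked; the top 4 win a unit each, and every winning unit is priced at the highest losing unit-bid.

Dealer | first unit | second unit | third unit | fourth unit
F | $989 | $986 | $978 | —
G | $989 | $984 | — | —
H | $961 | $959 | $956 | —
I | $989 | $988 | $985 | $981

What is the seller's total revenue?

Total revenue: $3,944

All unit-bids, highest first — top 4: 989 (F-1), 989 (G-1), 989 (I-1), 988 (I-2)
Highest rejected unit-bid = $986.
Allocation: F 1, G 1, I 2. Every unit priced at $986.
Revenue = 4 × 986 = $3,944.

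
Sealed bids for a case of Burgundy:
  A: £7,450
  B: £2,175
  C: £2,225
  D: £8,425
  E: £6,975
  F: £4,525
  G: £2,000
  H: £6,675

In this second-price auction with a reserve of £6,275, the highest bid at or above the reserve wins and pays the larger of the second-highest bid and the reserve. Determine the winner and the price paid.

D pays £7,450

Bids in order: 8,425 (D) > 7,450 (A) > 6,975 (E) > 6,675 (H) > 4,525 (F) > 2,225 (C) > …
Highest eligible bid: D at £8,425.
max(second-highest £7,450, reserve £6,275) = £7,450; the reserve does not bind.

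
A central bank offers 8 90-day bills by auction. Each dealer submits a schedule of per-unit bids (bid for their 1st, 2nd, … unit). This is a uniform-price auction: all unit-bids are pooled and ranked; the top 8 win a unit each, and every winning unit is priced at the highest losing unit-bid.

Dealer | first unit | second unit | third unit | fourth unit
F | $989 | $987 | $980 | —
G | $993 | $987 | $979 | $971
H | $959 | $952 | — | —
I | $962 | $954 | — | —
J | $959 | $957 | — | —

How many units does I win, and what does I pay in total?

All unit-bids, highest first — top 8: 993 (G-1), 989 (F-1), 987 (F-2), 987 (G-2), 980 (F-3), 979 (G-3), 971 (G-4), 962 (I-1)
Highest rejected unit-bid = $959.
I wins 1 unit(s) at $959 each.

I: 1 unit, pays $959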